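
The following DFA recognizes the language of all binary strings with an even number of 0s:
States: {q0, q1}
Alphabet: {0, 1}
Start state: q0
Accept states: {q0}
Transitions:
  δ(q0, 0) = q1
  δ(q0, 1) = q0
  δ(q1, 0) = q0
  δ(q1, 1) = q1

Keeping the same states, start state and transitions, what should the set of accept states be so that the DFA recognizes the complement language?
The DFA is complete (every state has a transition on every symbol), so the complement
is recognized by the same DFA with accepting and non-accepting states swapped.
Original accept states: {q0}
Complement accept states = All states - Original accept states
= {q0, q1} - {q0}
= {q1}
Complement language: strings with an ODD number of 0s

Final answer: {q1}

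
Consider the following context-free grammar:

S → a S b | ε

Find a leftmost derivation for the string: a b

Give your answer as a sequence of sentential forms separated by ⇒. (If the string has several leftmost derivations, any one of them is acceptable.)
Start with S.
Step 1: the leftmost non-terminal is S; apply S → a S b:  a S b
Step 2: the leftmost non-terminal is S; apply S → ε:  a b

Final answer: S ⇒ a S b ⇒ a b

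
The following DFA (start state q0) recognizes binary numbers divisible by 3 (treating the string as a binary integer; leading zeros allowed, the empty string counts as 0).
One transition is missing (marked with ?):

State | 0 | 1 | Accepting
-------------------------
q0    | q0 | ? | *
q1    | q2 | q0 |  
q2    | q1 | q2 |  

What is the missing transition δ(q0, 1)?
q1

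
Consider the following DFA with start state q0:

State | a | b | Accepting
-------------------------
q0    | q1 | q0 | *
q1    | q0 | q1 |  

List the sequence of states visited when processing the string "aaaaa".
q0 → q1 → q0 → q1 → q0 → q1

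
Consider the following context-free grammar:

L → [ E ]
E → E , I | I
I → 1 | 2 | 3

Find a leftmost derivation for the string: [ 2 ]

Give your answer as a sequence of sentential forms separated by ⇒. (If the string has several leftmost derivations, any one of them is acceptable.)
Start with L.
Step 1: the leftmost non-terminal is L; apply L → [ E ]:  [ E ]
Step 2: the leftmost non-terminal is E; apply E → I:  [ I ]
Step 3: the leftmost non-terminal is I; apply I → 2:  [ 2 ]

Final answer: L ⇒ [ E ] ⇒ [ I ] ⇒ [ 2 ]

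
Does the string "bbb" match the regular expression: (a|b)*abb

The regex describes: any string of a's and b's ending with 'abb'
No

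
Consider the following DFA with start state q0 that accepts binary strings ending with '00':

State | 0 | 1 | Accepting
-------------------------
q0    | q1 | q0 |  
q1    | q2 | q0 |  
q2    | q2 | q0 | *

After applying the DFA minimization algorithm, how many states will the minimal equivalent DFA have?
All 3 states are reachable from q0, so none can be removed as unreachable.
Table-filling: first mark every (accepting, non-accepting) pair as distinguishable (accepting: {q2}; non-accepting: {q0, q1}).
Round 1: (q0, q1) on '0' go to q1 and q2, already distinguishable → mark.
Every pair of states is distinguishable, so the DFA is already minimal.
Equivalence classes: {q0}, {q1}, {q2} → 3 states.

Final answer: 3 states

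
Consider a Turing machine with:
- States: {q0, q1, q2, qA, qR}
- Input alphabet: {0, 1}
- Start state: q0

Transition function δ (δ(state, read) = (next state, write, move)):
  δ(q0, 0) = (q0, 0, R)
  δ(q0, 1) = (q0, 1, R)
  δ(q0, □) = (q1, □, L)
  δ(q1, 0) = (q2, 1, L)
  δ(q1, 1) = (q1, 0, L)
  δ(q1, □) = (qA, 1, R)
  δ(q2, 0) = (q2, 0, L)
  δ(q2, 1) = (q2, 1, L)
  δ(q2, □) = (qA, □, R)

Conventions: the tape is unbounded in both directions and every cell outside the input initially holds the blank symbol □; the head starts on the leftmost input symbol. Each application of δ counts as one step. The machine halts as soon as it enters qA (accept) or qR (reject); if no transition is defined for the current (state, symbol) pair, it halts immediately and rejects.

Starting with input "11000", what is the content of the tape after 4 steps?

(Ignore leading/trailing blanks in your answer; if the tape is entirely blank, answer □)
Step 0: [q0]11000 (head at position 0)
Step 1: δ(q0, 1) = (q0, 1, R)  ⊢  1[q0]1000 (head at position 1)
Step 2: δ(q0, 1) = (q0, 1, R)  ⊢  11[q0]000 (head at position 2)
Step 3: δ(q0, 0) = (q0, 0, R)  ⊢  110[q0]00 (head at position 3)
Step 4: δ(q0, 0) = (q0, 0, R)  ⊢  1100[q0]0 (head at position 4)
Tape after 4 steps (ignoring surrounding blanks): 11000

Final answer: Tape: 11000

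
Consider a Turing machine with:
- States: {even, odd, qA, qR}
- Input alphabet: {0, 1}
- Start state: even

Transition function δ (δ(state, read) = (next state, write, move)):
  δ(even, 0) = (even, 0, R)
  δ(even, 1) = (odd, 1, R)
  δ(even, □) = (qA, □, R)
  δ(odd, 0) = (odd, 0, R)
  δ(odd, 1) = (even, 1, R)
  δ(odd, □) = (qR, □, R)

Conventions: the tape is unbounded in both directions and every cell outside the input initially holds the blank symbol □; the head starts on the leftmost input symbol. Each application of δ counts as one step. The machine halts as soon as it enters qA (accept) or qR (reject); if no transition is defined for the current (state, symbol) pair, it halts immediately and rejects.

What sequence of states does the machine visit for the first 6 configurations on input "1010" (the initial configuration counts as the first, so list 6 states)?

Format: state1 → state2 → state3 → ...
Step 0: [even]1010 (head at position 0)
Step 1: δ(even, 1) = (odd, 1, R)  ⊢  1[odd]010 (head at position 1)
Step 2: δ(odd, 0) = (odd, 0, R)  ⊢  10[odd]10 (head at position 2)
Step 3: δ(odd, 1) = (even, 1, R)  ⊢  101[even]0 (head at position 3)
Step 4: δ(even, 0) = (even, 0, R)  ⊢  1010[even]□ (head at position 4)
Step 5: δ(even, □) = (qA, □, R)  ⊢  1010□[qA]□ (head at position 5)
Reading off the states of these 6 configurations: even → odd → odd → even → even → qA

Final answer: even → odd → odd → even → even → qA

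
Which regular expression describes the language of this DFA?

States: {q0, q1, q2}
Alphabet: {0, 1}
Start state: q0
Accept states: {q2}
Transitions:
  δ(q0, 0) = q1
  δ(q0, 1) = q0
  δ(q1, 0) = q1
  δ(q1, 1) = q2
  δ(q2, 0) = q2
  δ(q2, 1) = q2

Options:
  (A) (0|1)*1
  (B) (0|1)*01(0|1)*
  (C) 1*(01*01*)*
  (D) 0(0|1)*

Testing sample strings against the DFA:
  '00' -> rejected
  '0010' -> accepted
  '1110' -> rejected
  '10' -> rejected
Checking each option for a counterexample:
  (A) (0|1)*1: '1' is rejected by the DFA but matches the regex → eliminated
  (B) (0|1)*01(0|1)*: agrees with the DFA on all strings of length ≤ 4
  (C) 1*(01*01*)*: ε is rejected by the DFA but matches the regex → eliminated
  (D) 0(0|1)*: '0' is rejected by the DFA but matches the regex → eliminated
Only (B) (0|1)*01(0|1)* is consistent with the DFA.

Final answer: (B) (0|1)*01(0|1)*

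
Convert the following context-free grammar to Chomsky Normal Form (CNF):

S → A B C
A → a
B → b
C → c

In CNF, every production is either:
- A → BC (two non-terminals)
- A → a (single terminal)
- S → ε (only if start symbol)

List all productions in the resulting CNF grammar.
The grammar has no ε-productions or unit productions to eliminate.
A → a is already in CNF (single terminal) – keep it.
B → b is already in CNF (single terminal) – keep it.
C → c is already in CNF (single terminal) – keep it.
S → A B C has 3 symbols on the right: break it into binary productions S → A X0, X0 → B C.
Resulting CNF grammar (5 productions): A → a; B → b; C → c; S → A X0; X0 → B C

Final answer: A → a; B → b; C → c; S → A X0; X0 → B C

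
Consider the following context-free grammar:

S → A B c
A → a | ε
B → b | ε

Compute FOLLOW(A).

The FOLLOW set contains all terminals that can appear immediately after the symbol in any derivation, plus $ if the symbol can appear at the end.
A occurs in S → A B c followed by B c. Add FIRST(B) minus ε = {b}; B is nullable (B → ε), so what follows B can also follow A: the terminal c. FOLLOW(A) = {b, c}.

Final answer: {b, c}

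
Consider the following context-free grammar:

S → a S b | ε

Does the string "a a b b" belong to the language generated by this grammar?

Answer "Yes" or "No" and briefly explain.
A derivation exists: S ⇒ a S b ⇒ a a S b b ⇒ a a b b (using S → a S b twice, then S → ε).

Final answer: Yes - a valid derivation exists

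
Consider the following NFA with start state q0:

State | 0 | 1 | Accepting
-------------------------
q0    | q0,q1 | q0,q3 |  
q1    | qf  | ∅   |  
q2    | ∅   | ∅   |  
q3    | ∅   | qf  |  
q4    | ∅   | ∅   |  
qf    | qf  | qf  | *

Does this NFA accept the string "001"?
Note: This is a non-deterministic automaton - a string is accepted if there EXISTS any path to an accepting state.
Track the set of states the NFA could be in: start {q0}
Read '0': {q0} → {q0, q1}
Read '0': {q0, q1} → {q0, q1, qf}
Read '1': {q0, q1, qf} → {q0, q3, qf}
Final set {q0, q3, qf} contains accepting state(s) {qf} → accepted.

Final answer: Yes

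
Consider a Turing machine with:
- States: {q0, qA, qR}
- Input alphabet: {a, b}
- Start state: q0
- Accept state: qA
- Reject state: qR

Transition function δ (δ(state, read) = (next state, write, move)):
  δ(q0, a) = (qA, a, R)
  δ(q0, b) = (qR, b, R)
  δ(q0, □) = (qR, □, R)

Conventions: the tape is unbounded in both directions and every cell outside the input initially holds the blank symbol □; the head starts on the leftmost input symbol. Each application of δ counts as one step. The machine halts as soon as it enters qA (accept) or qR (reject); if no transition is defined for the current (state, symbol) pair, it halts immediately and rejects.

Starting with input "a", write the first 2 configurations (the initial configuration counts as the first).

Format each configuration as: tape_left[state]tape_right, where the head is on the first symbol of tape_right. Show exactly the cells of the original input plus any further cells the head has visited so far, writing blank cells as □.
Step 0: [q0]a (head at position 0)
Step 1: δ(q0, a) = (qA, a, R)  ⊢  a[qA]□ (head at position 1)

Final answer: [q0]a ⊢ a[qA]□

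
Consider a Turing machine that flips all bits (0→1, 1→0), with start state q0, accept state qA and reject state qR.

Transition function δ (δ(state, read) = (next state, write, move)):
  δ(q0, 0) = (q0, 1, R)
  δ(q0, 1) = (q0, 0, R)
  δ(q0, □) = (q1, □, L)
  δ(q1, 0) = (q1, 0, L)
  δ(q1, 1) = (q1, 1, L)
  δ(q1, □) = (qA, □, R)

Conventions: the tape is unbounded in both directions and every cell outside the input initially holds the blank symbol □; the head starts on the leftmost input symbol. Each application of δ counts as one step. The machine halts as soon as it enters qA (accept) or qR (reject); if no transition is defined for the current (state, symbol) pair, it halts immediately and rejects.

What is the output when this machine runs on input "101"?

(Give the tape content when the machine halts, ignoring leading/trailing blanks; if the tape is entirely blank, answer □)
Step 0: [q0]101 (head at position 0)
Step 1: δ(q0, 1) = (q0, 0, R)  ⊢  0[q0]01 (head at position 1)
Step 2: δ(q0, 0) = (q0, 1, R)  ⊢  01[q0]1 (head at position 2)
Step 3: δ(q0, 1) = (q0, 0, R)  ⊢  010[q0]□ (head at position 3)
Step 4: δ(q0, □) = (q1, □, L)  ⊢  01[q1]0□ (head at position 2)
Step 5: δ(q1, 0) = (q1, 0, L)  ⊢  0[q1]10□ (head at position 1)
Step 6: δ(q1, 1) = (q1, 1, L)  ⊢  [q1]010□ (head at position 0)
Step 7: δ(q1, 0) = (q1, 0, L)  ⊢  [q1]□010□ (head at position -1)
Step 8: δ(q1, □) = (qA, □, R)  ⊢  □[qA]010□ (head at position 0)
The machine is in qA, so it halts and accepts.
Tape content when halted (ignoring surrounding blanks): 010

Final answer: Output: 010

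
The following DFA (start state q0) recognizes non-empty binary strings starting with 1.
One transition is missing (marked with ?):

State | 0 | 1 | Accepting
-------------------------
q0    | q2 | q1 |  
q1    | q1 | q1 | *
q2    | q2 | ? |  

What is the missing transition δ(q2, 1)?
q2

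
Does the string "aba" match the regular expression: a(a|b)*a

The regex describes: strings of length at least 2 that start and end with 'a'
Yes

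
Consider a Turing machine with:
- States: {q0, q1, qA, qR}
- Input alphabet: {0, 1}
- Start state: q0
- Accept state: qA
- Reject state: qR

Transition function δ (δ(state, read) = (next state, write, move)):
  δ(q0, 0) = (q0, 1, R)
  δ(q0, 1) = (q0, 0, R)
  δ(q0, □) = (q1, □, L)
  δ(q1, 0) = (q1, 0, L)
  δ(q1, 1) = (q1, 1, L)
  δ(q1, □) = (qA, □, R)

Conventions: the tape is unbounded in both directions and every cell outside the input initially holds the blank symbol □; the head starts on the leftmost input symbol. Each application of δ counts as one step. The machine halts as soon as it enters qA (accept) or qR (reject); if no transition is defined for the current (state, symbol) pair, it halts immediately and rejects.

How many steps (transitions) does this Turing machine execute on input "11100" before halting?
Step 0: [q0]11100 (head at position 0)
Step 1: δ(q0, 1) = (q0, 0, R)  ⊢  0[q0]1100 (head at position 1)
Step 2: δ(q0, 1) = (q0, 0, R)  ⊢  00[q0]100 (head at position 2)
Step 3: δ(q0, 1) = (q0, 0, R)  ⊢  000[q0]00 (head at position 3)
Step 4: δ(q0, 0) = (q0, 1, R)  ⊢  0001[q0]0 (head at position 4)
Step 5: δ(q0, 0) = (q0, 1, R)  ⊢  00011[q0]□ (head at position 5)
Step 6: δ(q0, □) = (q1, □, L)  ⊢  0001[q1]1□ (head at position 4)
Step 7: δ(q1, 1) = (q1, 1, L)  ⊢  000[q1]11□ (head at position 3)
Step 8: δ(q1, 1) = (q1, 1, L)  ⊢  00[q1]011□ (head at position 2)
Step 9: δ(q1, 0) = (q1, 0, L)  ⊢  0[q1]0011□ (head at position 1)
Step 10: δ(q1, 0) = (q1, 0, L)  ⊢  [q1]00011□ (head at position 0)
Step 11: δ(q1, 0) = (q1, 0, L)  ⊢  [q1]□00011□ (head at position -1)
Step 12: δ(q1, □) = (qA, □, R)  ⊢  □[qA]00011□ (head at position 0)
The machine is in qA, so it halts and accepts.
Number of transitions executed: 12.

Final answer: 12 steps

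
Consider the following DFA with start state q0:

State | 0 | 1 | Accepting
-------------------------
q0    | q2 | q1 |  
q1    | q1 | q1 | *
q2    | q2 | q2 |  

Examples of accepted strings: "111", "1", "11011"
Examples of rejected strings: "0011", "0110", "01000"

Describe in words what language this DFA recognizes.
non-empty binary strings starting with 1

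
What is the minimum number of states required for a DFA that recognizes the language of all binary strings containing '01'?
Language: binary strings containing '01'
Lower bound (Myhill–Nerode): the prefixes ε, 0, 01 are pairwise distinguishable:
  ε vs 01: suffix ε distinguishes them (ε is rejected, 01 is accepted)
  0 vs 01: suffix ε distinguishes them (0 is rejected, 01 is accepted)
  ε vs 0: suffix 1 distinguishes them (ε·1 = 1 is rejected, 0·1 = 01 is accepted)
So any DFA needs at least 3 states.
Upper bound: a DFA with 3 states exists (one state per class above: 'no progress', 'last symbol 0', and 'seen 01' (accepting sink)).
Minimum states: 3

Final answer: 3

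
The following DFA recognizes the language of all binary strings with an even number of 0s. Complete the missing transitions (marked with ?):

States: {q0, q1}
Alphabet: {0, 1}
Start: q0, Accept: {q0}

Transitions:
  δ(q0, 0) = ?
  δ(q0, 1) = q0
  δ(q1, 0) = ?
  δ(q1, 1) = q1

What each state remembers (consistent with the given transitions and accept states):
  q0: an even number of 0s has been read so far
  q1: an odd number of 0s has been read so far
Filling in the missing entries:
  δ(q0, 0): in q0 (an even number of 0s has been read so far), after reading 0 we have: an odd number of 0s has been read so far → q1
  δ(q1, 0): in q1 (an odd number of 0s has been read so far), after reading 0 we have: an even number of 0s has been read so far → q0

Final answer: δ(q0, 0) = q1; δ(q1, 0) = q0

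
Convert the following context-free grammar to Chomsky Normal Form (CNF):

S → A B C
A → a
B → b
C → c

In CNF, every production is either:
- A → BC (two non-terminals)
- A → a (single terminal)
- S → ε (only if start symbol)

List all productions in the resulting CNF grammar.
The grammar has no ε-productions or unit productions to eliminate.
A → a is already in CNF (single terminal) – keep it.
B → b is already in CNF (single terminal) – keep it.
C → c is already in CNF (single terminal) – keep it.
S → A B C has 3 symbols on the right: break it into binary productions S → A X0, X0 → B C.
Resulting CNF grammar (5 productions): A → a; B → b; C → c; S → A X0; X0 → B C

Final answer: A → a; B → b; C → c; S → A X0; X0 → B C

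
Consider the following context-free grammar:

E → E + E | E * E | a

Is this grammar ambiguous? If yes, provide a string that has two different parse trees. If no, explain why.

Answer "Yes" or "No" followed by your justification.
Two different leftmost derivations of a + a * a:
  (1) E ⇒ E + E ⇒ a + E ⇒ a + E * E ⇒ a + a * E ⇒ a + a * a   (tree groups a + (a * a))
  (2) E ⇒ E * E ⇒ E + E * E ⇒ a + E * E ⇒ a + a * E ⇒ a + a * a   (tree groups (a + a) * a)
Two distinct leftmost derivations = two distinct parse trees, so the grammar is ambiguous.

Final answer: Yes - the string 'a + a * a' has two distinct leftmost derivations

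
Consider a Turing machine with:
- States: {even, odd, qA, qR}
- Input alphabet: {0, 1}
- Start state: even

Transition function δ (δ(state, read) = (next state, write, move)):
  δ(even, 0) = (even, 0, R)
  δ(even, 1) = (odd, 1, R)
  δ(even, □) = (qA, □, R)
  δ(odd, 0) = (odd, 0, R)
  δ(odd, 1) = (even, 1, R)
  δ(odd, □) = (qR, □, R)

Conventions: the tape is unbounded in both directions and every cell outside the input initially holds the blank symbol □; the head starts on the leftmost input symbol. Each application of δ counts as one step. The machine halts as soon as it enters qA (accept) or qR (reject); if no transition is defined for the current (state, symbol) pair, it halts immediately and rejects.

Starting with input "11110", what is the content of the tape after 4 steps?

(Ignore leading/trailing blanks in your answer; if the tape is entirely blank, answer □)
Step 0: [even]11110 (head at position 0)
Step 1: δ(even, 1) = (odd, 1, R)  ⊢  1[odd]1110 (head at position 1)
Step 2: δ(odd, 1) = (even, 1, R)  ⊢  11[even]110 (head at position 2)
Step 3: δ(even, 1) = (odd, 1, R)  ⊢  111[odd]10 (head at position 3)
Step 4: δ(odd, 1) = (even, 1, R)  ⊢  1111[even]0 (head at position 4)
Tape after 4 steps (ignoring surrounding blanks): 11110

Final answer: Tape: 11110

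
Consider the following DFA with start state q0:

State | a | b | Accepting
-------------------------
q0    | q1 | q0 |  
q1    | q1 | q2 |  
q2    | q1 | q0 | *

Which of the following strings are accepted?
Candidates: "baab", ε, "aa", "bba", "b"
"baab": q0 → q0 → q1 → q1 → q2; q2 is accepting → accepted
ε: q0; q0 is not accepting → rejected
"aa": q0 → q1 → q1; q1 is not accepting → rejected
"bba": q0 → q0 → q0 → q1; q1 is not accepting → rejected
"b": q0 → q0; q0 is not accepting → rejected

Final answer: "baab"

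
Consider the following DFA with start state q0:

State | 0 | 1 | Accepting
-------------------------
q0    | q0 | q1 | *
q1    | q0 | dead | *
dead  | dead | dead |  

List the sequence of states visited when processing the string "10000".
q0 → q1 → q0 → q0 → q0 → q0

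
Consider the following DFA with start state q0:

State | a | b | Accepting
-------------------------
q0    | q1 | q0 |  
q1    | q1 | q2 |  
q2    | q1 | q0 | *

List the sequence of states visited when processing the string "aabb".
q0 → q1 → q1 → q2 → q0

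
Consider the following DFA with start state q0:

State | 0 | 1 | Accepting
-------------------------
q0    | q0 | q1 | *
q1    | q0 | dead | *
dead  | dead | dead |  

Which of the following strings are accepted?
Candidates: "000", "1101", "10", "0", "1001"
"000": q0 → q0 → q0 → q0; q0 is accepting → accepted
"1101": q0 → q1 → dead → dead → dead; dead is not accepting → rejected
"10": q0 → q1 → q0; q0 is accepting → accepted
"0": q0 → q0; q0 is accepting → accepted
"1001": q0 → q1 → q0 → q0 → q1; q1 is accepting → accepted

Final answer: "000", "10", "0", "1001"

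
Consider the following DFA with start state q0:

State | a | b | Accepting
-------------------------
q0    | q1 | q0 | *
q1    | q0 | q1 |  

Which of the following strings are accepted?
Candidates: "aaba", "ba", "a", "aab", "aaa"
"aaba": q0 → q1 → q0 → q0 → q1; q1 is not accepting → rejected
"ba": q0 → q0 → q1; q1 is not accepting → rejected
"a": q0 → q1; q1 is not accepting → rejected
"aab": q0 → q1 → q0 → q0; q0 is accepting → accepted
"aaa": q0 → q1 → q0 → q1; q1 is not accepting → rejected

Final answer: "aab"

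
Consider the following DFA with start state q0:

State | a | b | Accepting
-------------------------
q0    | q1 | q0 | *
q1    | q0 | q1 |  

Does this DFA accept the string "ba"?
Start in q0.
Read 'b': q0 → q0
Read 'a': q0 → q1
Final state q1 is not accepting, so the string is rejected.

Final answer: No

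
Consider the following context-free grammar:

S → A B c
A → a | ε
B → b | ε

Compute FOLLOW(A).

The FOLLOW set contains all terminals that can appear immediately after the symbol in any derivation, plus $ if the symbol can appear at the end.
A occurs in S → A B c followed by B c. Add FIRST(B) minus ε = {b}; B is nullable (B → ε), so what follows B can also follow A: the terminal c. FOLLOW(A) = {b, c}.

Final answer: {b, c}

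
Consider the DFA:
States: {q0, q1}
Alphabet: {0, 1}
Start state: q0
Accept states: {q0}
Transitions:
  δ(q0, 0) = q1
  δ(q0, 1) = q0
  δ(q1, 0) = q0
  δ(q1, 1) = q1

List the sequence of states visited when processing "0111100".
Starting at q0
Read '0': q0 -> q1
Read '1': q1 -> q1
Read '1': q1 -> q1
Read '1': q1 -> q1
Read '1': q1 -> q1
Read '0': q1 -> q0
Read '0': q0 -> q1

Final answer: q0 -> q1 -> q1 -> q1 -> q1 -> q1 -> q0 -> q1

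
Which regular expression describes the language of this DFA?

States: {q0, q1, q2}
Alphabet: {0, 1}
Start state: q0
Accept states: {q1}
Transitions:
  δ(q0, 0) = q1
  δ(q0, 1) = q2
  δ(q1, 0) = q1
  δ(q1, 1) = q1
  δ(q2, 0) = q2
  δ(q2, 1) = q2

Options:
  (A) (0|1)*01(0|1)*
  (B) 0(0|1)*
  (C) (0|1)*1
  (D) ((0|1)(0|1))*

Testing sample strings against the DFA:
  '111' -> rejected
  '0110' -> accepted
  '0111' -> accepted
  '010' -> accepted
Checking each option for a counterexample:
  (A) (0|1)*01(0|1)*: '0' is accepted by the DFA but does not match the regex → eliminated
  (B) 0(0|1)*: agrees with the DFA on all strings of length ≤ 4
  (C) (0|1)*1: '0' is accepted by the DFA but does not match the regex → eliminated
  (D) ((0|1)(0|1))*: ε is rejected by the DFA but matches the regex → eliminated
Only (B) 0(0|1)* is consistent with the DFA.

Final answer: (B) 0(0|1)*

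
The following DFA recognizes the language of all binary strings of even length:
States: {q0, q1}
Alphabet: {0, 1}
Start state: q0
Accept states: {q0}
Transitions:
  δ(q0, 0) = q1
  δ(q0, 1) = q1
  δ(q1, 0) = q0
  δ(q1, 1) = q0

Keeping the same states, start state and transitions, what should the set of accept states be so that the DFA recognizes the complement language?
The DFA is complete (every state has a transition on every symbol), so the complement
is recognized by the same DFA with accepting and non-accepting states swapped.
Original accept states: {q0}
Complement accept states = All states - Original accept states
= {q0, q1} - {q0}
= {q1}
Complement language: strings of ODD length

Final answer: {q1}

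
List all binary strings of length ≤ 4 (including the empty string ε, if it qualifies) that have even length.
Checking every binary string of length 0 to 4:
  Length 0: accepted: ε | rejected: (none)
  Length 1: accepted: (none) | rejected: 0, 1
  Length 2: accepted: 00, 01, 10, 11 | rejected: (none)
  Length 3: accepted: (none) | rejected: 000, 001, 010, 011, 100, 101, 110, 111
  Length 4: accepted: 0000, 0001, 0010, 0011, 0100, 0101, 0110, 0111, 1000, 1001, 1010, 1011, 1100, 1101, 1110, 1111 | rejected: (none)
Total: 21 string(s).

Final answer: ε, 00, 01, 10, 11, 0000, 0001, 0010, 0011, 0100, 0101, 0110, 0111, 1000, 1001, 1010, 1011, 1100, 1101, 1110, 1111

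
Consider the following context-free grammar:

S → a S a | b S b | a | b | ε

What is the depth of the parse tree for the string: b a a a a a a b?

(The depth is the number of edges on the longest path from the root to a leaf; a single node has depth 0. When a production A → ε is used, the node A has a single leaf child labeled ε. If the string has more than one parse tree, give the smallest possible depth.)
The string has even length 8, so its (unique) parse tree peels off matching outer symbols: S → b S b, S → a S a, S → a S a, S → a S a, and finally S → ε for the empty middle.
The S nodes are at depths 0..4; the ε leaf under the innermost S is at depth 5 (terminal leaves are at depths 1..4).
Depth = 5.

Final answer: 5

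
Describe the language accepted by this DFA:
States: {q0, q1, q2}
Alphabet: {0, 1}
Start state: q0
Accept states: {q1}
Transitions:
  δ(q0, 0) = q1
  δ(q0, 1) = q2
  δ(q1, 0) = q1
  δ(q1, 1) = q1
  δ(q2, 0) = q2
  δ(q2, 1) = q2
Analyzing the DFA structure:
Start state: q0
Accept states: {q1}
Interpreting what each state remembers (checking against the transitions):
  q0: nothing has been read yet
  q1: the first symbol was 0
  q2: the first symbol was 1 (trap state)
  δ(q0, 0): in q0 (nothing has been read yet), after reading 0 we have: the first symbol was 0 → q1
  δ(q0, 1): in q0 (nothing has been read yet), after reading 1 we have: the first symbol was 1 (trap state) → q2
  δ(q1, 0): in q1 (the first symbol was 0), after reading 0 we have: the first symbol was 0 → q1
  δ(q1, 1): in q1 (the first symbol was 0), after reading 1 we have: the first symbol was 0 → q1
  δ(q2, 0): in q2 (the first symbol was 1 (trap state)), after reading 0 we have: the first symbol was 1 (trap state) → q2
  δ(q2, 1): in q2 (the first symbol was 1 (trap state)), after reading 1 we have: the first symbol was 1 (trap state) → q2
A string is accepted iff it ends in {q1}, i.e. the first symbol was 0.
Language: All binary strings starting with 0

Final answer: All binary strings starting with 0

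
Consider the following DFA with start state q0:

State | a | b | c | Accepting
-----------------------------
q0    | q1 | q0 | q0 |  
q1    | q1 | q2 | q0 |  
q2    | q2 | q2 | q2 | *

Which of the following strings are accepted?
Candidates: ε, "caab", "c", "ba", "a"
ε: q0; q0 is not accepting → rejected
"caab": q0 → q0 → q1 → q1 → q2; q2 is accepting → accepted
"c": q0 → q0; q0 is not accepting → rejected
"ba": q0 → q0 → q1; q1 is not accepting → rejected
"a": q0 → q1; q1 is not accepting → rejected

Final answer: "caab"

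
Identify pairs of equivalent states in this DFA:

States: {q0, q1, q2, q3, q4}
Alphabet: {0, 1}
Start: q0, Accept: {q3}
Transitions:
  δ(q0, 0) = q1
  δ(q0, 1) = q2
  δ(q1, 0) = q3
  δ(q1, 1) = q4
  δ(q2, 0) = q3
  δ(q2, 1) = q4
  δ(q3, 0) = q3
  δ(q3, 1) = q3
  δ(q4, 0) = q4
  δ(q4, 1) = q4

Using the table-filling algorithm:
Round 0 – mark pairs where exactly one state is accepting: (q0,q3), (q1,q3), (q2,q3), (q3,q4)
Round 1 – newly marked: (q0,q1) [on 0: q1 vs q3, already marked]; (q0,q2) [on 0: q1 vs q3, already marked]; (q1,q4) [on 0: q3 vs q4, already marked]; (q2,q4) [on 0: q3 vs q4, already marked]
Round 2 – newly marked: (q0,q4) [on 0: q1 vs q4, already marked]
No further pairs can be marked.
(q1, q2) unmarked: δ(q1,0)=q3, δ(q2,0)=q3; δ(q1,1)=q4, δ(q2,1)=q4 → equivalent
Equivalent pairs: (q1, q2)

Final answer: Equivalent pairs: (q1, q2)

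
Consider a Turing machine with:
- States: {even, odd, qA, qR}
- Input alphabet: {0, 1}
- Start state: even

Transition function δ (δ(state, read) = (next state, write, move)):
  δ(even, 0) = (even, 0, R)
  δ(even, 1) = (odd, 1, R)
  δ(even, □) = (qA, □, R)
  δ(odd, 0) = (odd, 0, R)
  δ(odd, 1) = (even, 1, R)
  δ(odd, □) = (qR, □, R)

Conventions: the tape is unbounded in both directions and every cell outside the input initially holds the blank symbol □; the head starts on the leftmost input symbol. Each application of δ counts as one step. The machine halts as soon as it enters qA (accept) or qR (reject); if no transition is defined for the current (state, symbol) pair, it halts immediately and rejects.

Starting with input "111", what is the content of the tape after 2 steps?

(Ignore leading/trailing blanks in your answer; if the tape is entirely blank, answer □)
Step 0: [even]111 (head at position 0)
Step 1: δ(even, 1) = (odd, 1, R)  ⊢  1[odd]11 (head at position 1)
Step 2: δ(odd, 1) = (even, 1, R)  ⊢  11[even]1 (head at position 2)
Tape after 2 steps (ignoring surrounding blanks): 111

Final answer: Tape: 111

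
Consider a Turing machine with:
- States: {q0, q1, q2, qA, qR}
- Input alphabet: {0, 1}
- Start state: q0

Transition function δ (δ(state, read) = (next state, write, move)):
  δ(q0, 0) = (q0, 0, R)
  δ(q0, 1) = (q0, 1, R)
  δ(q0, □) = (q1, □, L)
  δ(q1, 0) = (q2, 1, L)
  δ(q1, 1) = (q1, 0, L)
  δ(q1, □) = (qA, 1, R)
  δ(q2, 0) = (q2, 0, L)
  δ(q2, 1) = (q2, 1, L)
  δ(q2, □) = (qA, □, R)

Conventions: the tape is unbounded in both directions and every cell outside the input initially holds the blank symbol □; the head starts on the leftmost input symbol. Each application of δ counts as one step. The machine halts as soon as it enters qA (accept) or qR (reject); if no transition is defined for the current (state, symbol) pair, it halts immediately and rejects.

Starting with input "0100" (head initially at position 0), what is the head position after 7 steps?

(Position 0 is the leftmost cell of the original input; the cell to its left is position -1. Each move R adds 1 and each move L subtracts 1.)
Step 0: [q0]0100 (head at position 0)
Step 1: δ(q0, 0) = (q0, 0, R)  ⊢  0[q0]100 (head at position 1)
Step 2: δ(q0, 1) = (q0, 1, R)  ⊢  01[q0]00 (head at position 2)
Step 3: δ(q0, 0) = (q0, 0, R)  ⊢  010[q0]0 (head at position 3)
Step 4: δ(q0, 0) = (q0, 0, R)  ⊢  0100[q0]□ (head at position 4)
Step 5: δ(q0, □) = (q1, □, L)  ⊢  010[q1]0□ (head at position 3)
Step 6: δ(q1, 0) = (q2, 1, L)  ⊢  01[q2]01□ (head at position 2)
Step 7: δ(q2, 0) = (q2, 0, L)  ⊢  0[q2]101□ (head at position 1)
Head position after 7 steps: 1

Final answer: Position 1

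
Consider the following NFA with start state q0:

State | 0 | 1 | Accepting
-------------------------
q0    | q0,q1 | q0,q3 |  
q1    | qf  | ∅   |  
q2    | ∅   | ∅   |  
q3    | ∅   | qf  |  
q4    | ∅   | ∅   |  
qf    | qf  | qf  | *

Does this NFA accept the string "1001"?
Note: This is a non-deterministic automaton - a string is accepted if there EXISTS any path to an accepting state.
Track the set of states the NFA could be in: start {q0}
Read '1': {q0} → {q0, q3}
Read '0': {q0, q3} → {q0, q1}
Read '0': {q0, q1} → {q0, q1, qf}
Read '1': {q0, q1, qf} → {q0, q3, qf}
Final set {q0, q3, qf} contains accepting state(s) {qf} → accepted.

Final answer: Yes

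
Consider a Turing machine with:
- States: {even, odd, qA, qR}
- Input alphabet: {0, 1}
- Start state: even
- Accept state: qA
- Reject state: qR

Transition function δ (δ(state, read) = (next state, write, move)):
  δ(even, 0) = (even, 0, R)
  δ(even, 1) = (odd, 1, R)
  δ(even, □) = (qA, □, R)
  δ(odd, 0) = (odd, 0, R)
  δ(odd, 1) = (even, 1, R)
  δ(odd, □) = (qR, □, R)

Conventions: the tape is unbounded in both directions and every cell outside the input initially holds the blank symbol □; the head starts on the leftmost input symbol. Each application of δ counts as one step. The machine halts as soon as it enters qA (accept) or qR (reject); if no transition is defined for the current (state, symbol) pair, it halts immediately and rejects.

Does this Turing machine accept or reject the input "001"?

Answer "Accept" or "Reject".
Step 0: [even]001 (head at position 0)
Step 1: δ(even, 0) = (even, 0, R)  ⊢  0[even]01 (head at position 1)
Step 2: δ(even, 0) = (even, 0, R)  ⊢  00[even]1 (head at position 2)
Step 3: δ(even, 1) = (odd, 1, R)  ⊢  001[odd]□ (head at position 3)
Step 4: δ(odd, □) = (qR, □, R)  ⊢  001□[qR]□ (head at position 4)
The machine is in qR, so it halts and rejects.

Final answer: Reject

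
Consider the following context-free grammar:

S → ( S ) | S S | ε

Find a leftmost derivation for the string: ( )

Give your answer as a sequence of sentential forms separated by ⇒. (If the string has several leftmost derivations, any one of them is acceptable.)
Start with S.
Step 1: the leftmost non-terminal is S; apply S → ( S ):  ( S )
Step 2: the leftmost non-terminal is S; apply S → ε:  ( )

Final answer: S ⇒ ( S ) ⇒ ( )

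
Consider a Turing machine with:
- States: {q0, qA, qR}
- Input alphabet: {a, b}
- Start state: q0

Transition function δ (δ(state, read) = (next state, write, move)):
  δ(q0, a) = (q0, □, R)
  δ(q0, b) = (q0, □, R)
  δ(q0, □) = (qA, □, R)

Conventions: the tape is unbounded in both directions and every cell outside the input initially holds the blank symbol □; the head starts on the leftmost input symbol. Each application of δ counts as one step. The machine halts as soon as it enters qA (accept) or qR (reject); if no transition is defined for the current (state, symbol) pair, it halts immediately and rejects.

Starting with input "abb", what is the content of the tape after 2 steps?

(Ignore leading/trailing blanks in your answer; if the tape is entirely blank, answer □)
Step 0: [q0]abb (head at position 0)
Step 1: δ(q0, a) = (q0, □, R)  ⊢  □[q0]bb (head at position 1)
Step 2: δ(q0, b) = (q0, □, R)  ⊢  □□[q0]b (head at position 2)
Tape after 2 steps (ignoring surrounding blanks): b

Final answer: Tape: b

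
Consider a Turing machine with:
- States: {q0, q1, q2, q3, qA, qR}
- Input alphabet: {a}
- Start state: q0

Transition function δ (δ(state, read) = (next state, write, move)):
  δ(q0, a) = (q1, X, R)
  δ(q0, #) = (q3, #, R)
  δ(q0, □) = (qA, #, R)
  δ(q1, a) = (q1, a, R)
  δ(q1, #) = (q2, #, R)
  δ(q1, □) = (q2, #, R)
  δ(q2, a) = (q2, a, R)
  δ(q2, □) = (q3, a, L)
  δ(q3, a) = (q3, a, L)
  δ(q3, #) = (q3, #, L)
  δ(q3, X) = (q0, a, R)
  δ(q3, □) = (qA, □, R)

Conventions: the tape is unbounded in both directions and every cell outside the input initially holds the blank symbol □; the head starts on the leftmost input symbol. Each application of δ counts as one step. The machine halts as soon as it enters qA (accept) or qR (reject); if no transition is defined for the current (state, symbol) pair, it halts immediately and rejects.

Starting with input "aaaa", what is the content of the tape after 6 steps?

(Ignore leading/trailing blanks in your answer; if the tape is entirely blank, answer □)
Step 0: [q0]aaaa (head at position 0)
Step 1: δ(q0, a) = (q1, X, R)  ⊢  X[q1]aaa (head at position 1)
Step 2: δ(q1, a) = (q1, a, R)  ⊢  Xa[q1]aa (head at position 2)
Step 3: δ(q1, a) = (q1, a, R)  ⊢  Xaa[q1]a (head at position 3)
Step 4: δ(q1, a) = (q1, a, R)  ⊢  Xaaa[q1]□ (head at position 4)
Step 5: δ(q1, □) = (q2, #, R)  ⊢  Xaaa#[q2]□ (head at position 5)
Step 6: δ(q2, □) = (q3, a, L)  ⊢  Xaaa[q3]#a (head at position 4)
Tape after 6 steps (ignoring surrounding blanks): Xaaa#a

Final answer: Tape: Xaaa#a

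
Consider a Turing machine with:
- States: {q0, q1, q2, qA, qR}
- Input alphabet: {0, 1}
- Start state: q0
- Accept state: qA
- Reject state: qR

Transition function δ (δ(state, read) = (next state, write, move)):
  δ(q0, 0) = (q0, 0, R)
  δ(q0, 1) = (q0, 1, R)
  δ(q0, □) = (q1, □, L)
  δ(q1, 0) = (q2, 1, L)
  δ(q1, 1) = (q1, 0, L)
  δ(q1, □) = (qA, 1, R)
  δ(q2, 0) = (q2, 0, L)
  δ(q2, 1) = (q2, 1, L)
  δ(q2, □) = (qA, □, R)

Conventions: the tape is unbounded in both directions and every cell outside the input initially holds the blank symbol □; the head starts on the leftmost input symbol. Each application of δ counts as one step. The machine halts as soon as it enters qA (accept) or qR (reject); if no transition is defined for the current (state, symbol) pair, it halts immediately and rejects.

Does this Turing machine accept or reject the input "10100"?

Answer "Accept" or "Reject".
Step 0: [q0]10100 (head at position 0)
Step 1: δ(q0, 1) = (q0, 1, R)  ⊢  1[q0]0100 (head at position 1)
Step 2: δ(q0, 0) = (q0, 0, R)  ⊢  10[q0]100 (head at position 2)
Step 3: δ(q0, 1) = (q0, 1, R)  ⊢  101[q0]00 (head at position 3)
Step 4: δ(q0, 0) = (q0, 0, R)  ⊢  1010[q0]0 (head at position 4)
Step 5: δ(q0, 0) = (q0, 0, R)  ⊢  10100[q0]□ (head at position 5)
Step 6: δ(q0, □) = (q1, □, L)  ⊢  1010[q1]0□ (head at position 4)
Step 7: δ(q1, 0) = (q2, 1, L)  ⊢  101[q2]01□ (head at position 3)
Step 8: δ(q2, 0) = (q2, 0, L)  ⊢  10[q2]101□ (head at position 2)
Step 9: δ(q2, 1) = (q2, 1, L)  ⊢  1[q2]0101□ (head at position 1)
Step 10: δ(q2, 0) = (q2, 0, L)  ⊢  [q2]10101□ (head at position 0)
Step 11: δ(q2, 1) = (q2, 1, L)  ⊢  [q2]□10101□ (head at position -1)
Step 12: δ(q2, □) = (qA, □, R)  ⊢  □[qA]10101□ (head at position 0)
The machine is in qA, so it halts and accepts.

Final answer: Accept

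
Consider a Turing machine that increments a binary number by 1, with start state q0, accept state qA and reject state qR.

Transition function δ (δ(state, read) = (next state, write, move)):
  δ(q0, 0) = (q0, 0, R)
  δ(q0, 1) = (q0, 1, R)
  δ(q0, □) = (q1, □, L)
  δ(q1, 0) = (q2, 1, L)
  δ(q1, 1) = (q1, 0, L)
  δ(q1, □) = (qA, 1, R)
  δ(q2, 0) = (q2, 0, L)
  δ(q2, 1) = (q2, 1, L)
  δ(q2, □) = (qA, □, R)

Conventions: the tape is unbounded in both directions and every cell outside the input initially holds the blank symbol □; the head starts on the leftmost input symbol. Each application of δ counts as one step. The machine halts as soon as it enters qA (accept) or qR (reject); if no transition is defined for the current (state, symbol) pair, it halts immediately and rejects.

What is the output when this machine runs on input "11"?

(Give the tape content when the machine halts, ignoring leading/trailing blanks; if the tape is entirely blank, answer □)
Step 0: [q0]11 (head at position 0)
Step 1: δ(q0, 1) = (q0, 1, R)  ⊢  1[q0]1 (head at position 1)
Step 2: δ(q0, 1) = (q0, 1, R)  ⊢  11[q0]□ (head at position 2)
Step 3: δ(q0, □) = (q1, □, L)  ⊢  1[q1]1□ (head at position 1)
Step 4: δ(q1, 1) = (q1, 0, L)  ⊢  [q1]10□ (head at position 0)
Step 5: δ(q1, 1) = (q1, 0, L)  ⊢  [q1]□00□ (head at position -1)
Step 6: δ(q1, □) = (qA, 1, R)  ⊢  1[qA]00□ (head at position 0)
The machine is in qA, so it halts and accepts.
Tape content when halted (ignoring surrounding blanks): 100

Final answer: Output: 100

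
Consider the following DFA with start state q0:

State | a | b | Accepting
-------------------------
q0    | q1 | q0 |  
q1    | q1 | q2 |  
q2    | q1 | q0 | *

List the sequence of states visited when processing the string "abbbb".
q0 → q1 → q2 → q0 → q0 → q0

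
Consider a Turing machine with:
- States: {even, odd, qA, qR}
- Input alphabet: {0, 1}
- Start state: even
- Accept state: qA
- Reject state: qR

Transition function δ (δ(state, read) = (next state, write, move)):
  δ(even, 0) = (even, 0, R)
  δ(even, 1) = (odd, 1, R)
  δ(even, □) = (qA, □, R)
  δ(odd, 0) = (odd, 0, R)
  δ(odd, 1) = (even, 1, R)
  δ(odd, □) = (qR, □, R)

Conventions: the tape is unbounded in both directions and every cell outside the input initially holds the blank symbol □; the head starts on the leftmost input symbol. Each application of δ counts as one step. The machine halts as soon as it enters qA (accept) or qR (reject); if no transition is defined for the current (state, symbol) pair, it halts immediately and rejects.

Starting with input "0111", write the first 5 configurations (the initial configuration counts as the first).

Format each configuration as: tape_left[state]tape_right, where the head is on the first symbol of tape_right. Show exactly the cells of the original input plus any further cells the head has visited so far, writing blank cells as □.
Step 0: [even]0111 (head at position 0)
Step 1: δ(even, 0) = (even, 0, R)  ⊢  0[even]111 (head at position 1)
Step 2: δ(even, 1) = (odd, 1, R)  ⊢  01[odd]11 (head at position 2)
Step 3: δ(odd, 1) = (even, 1, R)  ⊢  011[even]1 (head at position 3)
Step 4: δ(even, 1) = (odd, 1, R)  ⊢  0111[odd]□ (head at position 4)

Final answer: [even]0111 ⊢ 0[even]111 ⊢ 01[odd]11 ⊢ 011[even]1 ⊢ 0111[odd]□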